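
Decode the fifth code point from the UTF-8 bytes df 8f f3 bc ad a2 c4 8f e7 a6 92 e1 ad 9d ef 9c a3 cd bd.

U+1B5D

Offset 0: leading byte 0xDF = 11011111 → 2-byte char #1 = DF 8F.
Offset 2: leading byte 0xF3 = 11110011 → 4-byte char #2 = F3 BC AD A2.
Offset 6: leading byte 0xC4 = 11000100 → 2-byte char #3 = C4 8F.
Offset 8: leading byte 0xE7 = 11100111 → 3-byte char #4 = E7 A6 92.
Offset 11: leading byte 0xE1 = 11100001 → 3-byte char #5 = E1 AD 9D.
Leading byte 0xE1 = 11100001 matches 1110xxxx → 3-byte sequence.
Byte 1: 0xE1 = 11100001, payload 0001 (4 bits).
Byte 2: 0xAD = 10101101 (10xxxxxx ✓), payload 101101.
Byte 3: 0x9D = 10011101 (10xxxxxx ✓), payload 011101.
Concatenate: 0001101101011101 = 0x1B5D (16 bits → U+1B5D).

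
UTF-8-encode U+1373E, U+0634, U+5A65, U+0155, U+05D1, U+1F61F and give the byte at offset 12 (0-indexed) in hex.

U+1373E → 4-byte form F0 93 9C BE at offsets 0–3.
U+0634 → 2-byte form D8 B4 at offsets 4–5.
U+5A65 → 3-byte form E5 A9 A5 at offsets 6–8.
U+0155 → 2-byte form C5 95 at offsets 9–10.
U+05D1 → 2-byte form D7 91 at offsets 11–12.
Offset 12 falls in char 5's range; it's byte 2 of D7 91 = 0x91.

0x91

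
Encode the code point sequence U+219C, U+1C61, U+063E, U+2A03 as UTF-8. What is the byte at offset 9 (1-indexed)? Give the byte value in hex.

1-indexed offset 9 is 0-indexed offset 8.
U+219C → 3-byte form E2 86 9C at offsets 0–2.
U+1C61 → 3-byte form E1 B1 A1 at offsets 3–5.
U+063E → 2-byte form D8 BE at offsets 6–7.
U+2A03 → 3-byte form E2 A8 83 at offsets 8–10.
Offset 8 falls in char 4's range; it's byte 1 of E2 A8 83 = 0xE2.

0xE2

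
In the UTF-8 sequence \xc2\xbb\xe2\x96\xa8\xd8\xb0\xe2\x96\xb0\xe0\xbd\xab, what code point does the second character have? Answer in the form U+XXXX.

U+25A8

Offset 0: leading byte 0xC2 = 11000010 → 2-byte char #1 = C2 BB.
Offset 2: leading byte 0xE2 = 11100010 → 3-byte char #2 = E2 96 A8.
Leading byte 0xE2 = 11100010 matches 1110xxxx → 3-byte sequence.
Byte 1: 0xE2 = 11100010, payload 0010 (4 bits).
Byte 2: 0x96 = 10010110 (10xxxxxx ✓), payload 010110.
Byte 3: 0xA8 = 10101000 (10xxxxxx ✓), payload 101000.
Concatenate: 0010010110101000 = 0x25A8 (16 bits → U+25A8).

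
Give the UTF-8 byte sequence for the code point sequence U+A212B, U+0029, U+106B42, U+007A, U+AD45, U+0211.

F2 A2 84 AB 29 F4 86 AD 82 7A EA B5 85 C8 91

U+A212B: 4-byte form → F2 A2 84 AB.
U+0029: 1-byte form → 29.
U+106B42: 4-byte form → F4 86 AD 82.
U+007A: 1-byte form → 7A.
U+AD45: 3-byte form → EA B5 85.
U+0211: 2-byte form → C8 91.
Concatenated (15 bytes): F2 A2 84 AB 29 F4 86 AD 82 7A EA B5 85 C8 91.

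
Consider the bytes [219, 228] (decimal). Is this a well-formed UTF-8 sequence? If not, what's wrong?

invalid (non-continuation byte where continuation expected)

Leading byte 0xDB = 11011011 → 2-byte form.
Byte 2 is 0xE4 = 11100100, which is not 10xxxxxx — expected a continuation byte.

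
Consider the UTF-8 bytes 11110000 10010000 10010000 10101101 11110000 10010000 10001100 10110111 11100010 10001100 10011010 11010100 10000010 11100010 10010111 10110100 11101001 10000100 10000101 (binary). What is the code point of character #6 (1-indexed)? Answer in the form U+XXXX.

U+9105

Offset 0: leading byte 0xF0 = 11110000 → 4-byte char #1 = F0 90 90 AD.
Offset 4: leading byte 0xF0 = 11110000 → 4-byte char #2 = F0 90 8C B7.
Offset 8: leading byte 0xE2 = 11100010 → 3-byte char #3 = E2 8C 9A.
Offset 11: leading byte 0xD4 = 11010100 → 2-byte char #4 = D4 82.
Offset 13: leading byte 0xE2 = 11100010 → 3-byte char #5 = E2 97 B4.
Offset 16: leading byte 0xE9 = 11101001 → 3-byte char #6 = E9 84 85.
Leading byte 0xE9 = 11101001 matches 1110xxxx → 3-byte sequence.
Byte 1: 0xE9 = 11101001, payload 1001 (4 bits).
Byte 2: 0x84 = 10000100 (10xxxxxx ✓), payload 000100.
Byte 3: 0x85 = 10000101 (10xxxxxx ✓), payload 000101.
Concatenate: 1001000100000101 = 0x9105 (16 bits → U+9105).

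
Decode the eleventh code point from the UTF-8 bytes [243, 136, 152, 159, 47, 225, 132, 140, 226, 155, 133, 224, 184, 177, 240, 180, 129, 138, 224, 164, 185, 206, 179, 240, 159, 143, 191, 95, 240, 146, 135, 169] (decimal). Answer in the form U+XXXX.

U+121E9

Offset 0: leading byte 0xF3 = 11110011 → 4-byte char #1 = F3 88 98 9F.
Offset 4: leading byte 0x2F = 00101111 → 1-byte char #2 = 2F.
Offset 5: leading byte 0xE1 = 11100001 → 3-byte char #3 = E1 84 8C.
Offset 8: leading byte 0xE2 = 11100010 → 3-byte char #4 = E2 9B 85.
Offset 11: leading byte 0xE0 = 11100000 → 3-byte char #5 = E0 B8 B1.
Offset 14: leading byte 0xF0 = 11110000 → 4-byte char #6 = F0 B4 81 8A.
Offset 18: leading byte 0xE0 = 11100000 → 3-byte char #7 = E0 A4 B9.
Offset 21: leading byte 0xCE = 11001110 → 2-byte char #8 = CE B3.
Offset 23: leading byte 0xF0 = 11110000 → 4-byte char #9 = F0 9F 8F BF.
Offset 27: leading byte 0x5F = 01011111 → 1-byte char #10 = 5F.
Offset 28: leading byte 0xF0 = 11110000 → 4-byte char #11 = F0 92 87 A9.
Leading byte 0xF0 = 11110000 matches 11110xxx → 4-byte sequence.
Byte 1: 0xF0 = 11110000, payload 000 (3 bits).
Byte 2: 0x92 = 10010010 (10xxxxxx ✓), payload 010010.
Byte 3: 0x87 = 10000111 (10xxxxxx ✓), payload 000111.
Byte 4: 0xA9 = 10101001 (10xxxxxx ✓), payload 101001.
Concatenate: 000010010000111101001 = 0x121E9 (21 bits → U+121E9).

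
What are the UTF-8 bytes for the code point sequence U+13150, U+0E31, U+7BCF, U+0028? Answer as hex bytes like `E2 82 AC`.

F0 93 85 90 E0 B8 B1 E7 AF 8F 28

U+13150: 4-byte form → F0 93 85 90.
U+0E31: 3-byte form → E0 B8 B1.
U+7BCF: 3-byte form → E7 AF 8F.
U+0028: 1-byte form → 28.
Concatenated (11 bytes): F0 93 85 90 E0 B8 B1 E7 AF 8F 28.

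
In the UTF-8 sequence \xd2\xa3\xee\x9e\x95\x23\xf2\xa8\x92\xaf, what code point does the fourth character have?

U+A84AF

Offset 0: leading byte 0xD2 = 11010010 → 2-byte char #1 = D2 A3.
Offset 2: leading byte 0xEE = 11101110 → 3-byte char #2 = EE 9E 95.
Offset 5: leading byte 0x23 = 00100011 → 1-byte char #3 = 23.
Offset 6: leading byte 0xF2 = 11110010 → 4-byte char #4 = F2 A8 92 AF.
Leading byte 0xF2 = 11110010 matches 11110xxx → 4-byte sequence.
Byte 1: 0xF2 = 11110010, payload 010 (3 bits).
Byte 2: 0xA8 = 10101000 (10xxxxxx ✓), payload 101000.
Byte 3: 0x92 = 10010010 (10xxxxxx ✓), payload 010010.
Byte 4: 0xAF = 10101111 (10xxxxxx ✓), payload 101111.
Concatenate: 010101000010010101111 = 0xA84AF (21 bits → U+A84AF).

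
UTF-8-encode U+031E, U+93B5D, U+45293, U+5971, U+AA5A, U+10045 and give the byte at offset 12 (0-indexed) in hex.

0xB1

U+031E → 2-byte form CC 9E at offsets 0–1.
U+93B5D → 4-byte form F2 93 AD 9D at offsets 2–5.
U+45293 → 4-byte form F1 85 8A 93 at offsets 6–9.
U+5971 → 3-byte form E5 A5 B1 at offsets 10–12.
Offset 12 falls in char 4's range; it's byte 3 of E5 A5 B1 = 0xB1.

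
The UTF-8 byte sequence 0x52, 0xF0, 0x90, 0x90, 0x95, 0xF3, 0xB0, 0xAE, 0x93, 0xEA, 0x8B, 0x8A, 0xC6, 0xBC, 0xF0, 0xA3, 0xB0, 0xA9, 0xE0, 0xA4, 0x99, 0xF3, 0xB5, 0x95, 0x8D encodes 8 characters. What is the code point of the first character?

U+0052

Offset 0: leading byte 0x52 = 01010010 → 1-byte char #1 = 52.
Leading byte 0x52 = 01010010 matches 0xxxxxxx → 1-byte sequence.
Byte 1: 0x52 = 01010010, payload 1010010 (7 bits).
Concatenate: 1010010 = 0x52 (7 bits → U+0052).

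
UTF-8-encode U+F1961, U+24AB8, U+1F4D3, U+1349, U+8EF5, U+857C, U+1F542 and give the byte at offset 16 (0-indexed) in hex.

0xBB

U+F1961 → 4-byte form F3 B1 A5 A1 at offsets 0–3.
U+24AB8 → 4-byte form F0 A4 AA B8 at offsets 4–7.
U+1F4D3 → 4-byte form F0 9F 93 93 at offsets 8–11.
U+1349 → 3-byte form E1 8D 89 at offsets 12–14.
U+8EF5 → 3-byte form E8 BB B5 at offsets 15–17.
Offset 16 falls in char 5's range; it's byte 2 of E8 BB B5 = 0xBB.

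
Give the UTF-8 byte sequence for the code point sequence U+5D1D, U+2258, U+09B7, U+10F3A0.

U+5D1D: 3-byte form → E5 B4 9D.
U+2258: 3-byte form → E2 89 98.
U+09B7: 3-byte form → E0 A6 B7.
U+10F3A0: 4-byte form → F4 8F 8E A0.
Concatenated (13 bytes): E5 B4 9D E2 89 98 E0 A6 B7 F4 8F 8E A0.

E5 B4 9D E2 89 98 E0 A6 B7 F4 8F 8E A0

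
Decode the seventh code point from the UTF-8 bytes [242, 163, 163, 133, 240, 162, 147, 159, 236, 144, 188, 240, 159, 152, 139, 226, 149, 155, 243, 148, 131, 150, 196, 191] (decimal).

U+013F

Offset 0: leading byte 0xF2 = 11110010 → 4-byte char #1 = F2 A3 A3 85.
Offset 4: leading byte 0xF0 = 11110000 → 4-byte char #2 = F0 A2 93 9F.
Offset 8: leading byte 0xEC = 11101100 → 3-byte char #3 = EC 90 BC.
Offset 11: leading byte 0xF0 = 11110000 → 4-byte char #4 = F0 9F 98 8B.
Offset 15: leading byte 0xE2 = 11100010 → 3-byte char #5 = E2 95 9B.
Offset 18: leading byte 0xF3 = 11110011 → 4-byte char #6 = F3 94 83 96.
Offset 22: leading byte 0xC4 = 11000100 → 2-byte char #7 = C4 BF.
Leading byte 0xC4 = 11000100 matches 110xxxxx → 2-byte sequence.
Byte 1: 0xC4 = 11000100, payload 00100 (5 bits).
Byte 2: 0xBF = 10111111 (10xxxxxx ✓), payload 111111.
Concatenate: 00100111111 = 0x13F (11 bits → U+013F).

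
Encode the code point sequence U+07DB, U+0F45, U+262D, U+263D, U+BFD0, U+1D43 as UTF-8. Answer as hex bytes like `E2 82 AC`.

DF 9B E0 BD 85 E2 98 AD E2 98 BD EB BF 90 E1 B5 83

U+07DB: 2-byte form → DF 9B.
U+0F45: 3-byte form → E0 BD 85.
U+262D: 3-byte form → E2 98 AD.
U+263D: 3-byte form → E2 98 BD.
U+BFD0: 3-byte form → EB BF 90.
U+1D43: 3-byte form → E1 B5 83.
Concatenated (17 bytes): DF 9B E0 BD 85 E2 98 AD E2 98 BD EB BF 90 E1 B5 83.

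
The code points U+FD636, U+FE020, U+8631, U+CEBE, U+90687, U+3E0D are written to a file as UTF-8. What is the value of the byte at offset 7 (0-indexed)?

0xA0

U+FD636 → 4-byte form F3 BD 98 B6 at offsets 0–3.
U+FE020 → 4-byte form F3 BE 80 A0 at offsets 4–7.
Offset 7 falls in char 2's range; it's byte 4 of F3 BE 80 A0 = 0xA0.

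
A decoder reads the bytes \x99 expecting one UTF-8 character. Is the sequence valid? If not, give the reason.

invalid (continuation byte with no leading byte)

Byte 0x99 = 10011001 has the form 10xxxxxx — a continuation byte — but there is no preceding leading byte.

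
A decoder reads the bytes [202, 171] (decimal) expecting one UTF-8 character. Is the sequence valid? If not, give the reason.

valid

Leading byte 0xCA = 11001010 → 2-byte form.
Continuation bytes 0xAB=10101011 all match 10xxxxxx.
Decoded value 0x2AB is ≥ 0x80 (shortest form) and not a surrogate.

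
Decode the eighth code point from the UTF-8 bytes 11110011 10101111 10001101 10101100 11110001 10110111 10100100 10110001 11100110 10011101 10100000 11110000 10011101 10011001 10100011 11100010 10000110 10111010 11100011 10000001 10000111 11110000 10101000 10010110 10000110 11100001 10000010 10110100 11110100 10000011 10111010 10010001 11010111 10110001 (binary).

U+10B4

Offset 0: leading byte 0xF3 = 11110011 → 4-byte char #1 = F3 AF 8D AC.
Offset 4: leading byte 0xF1 = 11110001 → 4-byte char #2 = F1 B7 A4 B1.
Offset 8: leading byte 0xE6 = 11100110 → 3-byte char #3 = E6 9D A0.
Offset 11: leading byte 0xF0 = 11110000 → 4-byte char #4 = F0 9D 99 A3.
Offset 15: leading byte 0xE2 = 11100010 → 3-byte char #5 = E2 86 BA.
Offset 18: leading byte 0xE3 = 11100011 → 3-byte char #6 = E3 81 87.
Offset 21: leading byte 0xF0 = 11110000 → 4-byte char #7 = F0 A8 96 86.
Offset 25: leading byte 0xE1 = 11100001 → 3-byte char #8 = E1 82 B4.
Leading byte 0xE1 = 11100001 matches 1110xxxx → 3-byte sequence.
Byte 1: 0xE1 = 11100001, payload 0001 (4 bits).
Byte 2: 0x82 = 10000010 (10xxxxxx ✓), payload 000010.
Byte 3: 0xB4 = 10110100 (10xxxxxx ✓), payload 110100.
Concatenate: 0001000010110100 = 0x10B4 (16 bits → U+10B4).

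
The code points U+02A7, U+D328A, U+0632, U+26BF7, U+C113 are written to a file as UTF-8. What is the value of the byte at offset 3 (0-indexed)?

U+02A7 → 2-byte form CA A7 at offsets 0–1.
U+D328A → 4-byte form F3 93 8A 8A at offsets 2–5.
Offset 3 falls in char 2's range; it's byte 2 of F3 93 8A 8A = 0x93.

0x93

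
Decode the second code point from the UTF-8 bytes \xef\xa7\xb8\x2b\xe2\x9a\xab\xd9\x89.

Offset 0: leading byte 0xEF = 11101111 → 3-byte char #1 = EF A7 B8.
Offset 3: leading byte 0x2B = 00101011 → 1-byte char #2 = 2B.
Leading byte 0x2B = 00101011 matches 0xxxxxxx → 1-byte sequence.
Byte 1: 0x2B = 00101011, payload 0101011 (7 bits).
Concatenate: 0101011 = 0x2B (7 bits → U+002B).

U+002B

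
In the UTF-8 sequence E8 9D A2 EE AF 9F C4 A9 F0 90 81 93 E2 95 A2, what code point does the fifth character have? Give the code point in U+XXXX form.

Offset 0: leading byte 0xE8 = 11101000 → 3-byte char #1 = E8 9D A2.
Offset 3: leading byte 0xEE = 11101110 → 3-byte char #2 = EE AF 9F.
Offset 6: leading byte 0xC4 = 11000100 → 2-byte char #3 = C4 A9.
Offset 8: leading byte 0xF0 = 11110000 → 4-byte char #4 = F0 90 81 93.
Offset 12: leading byte 0xE2 = 11100010 → 3-byte char #5 = E2 95 A2.
Leading byte 0xE2 = 11100010 matches 1110xxxx → 3-byte sequence.
Byte 1: 0xE2 = 11100010, payload 0010 (4 bits).
Byte 2: 0x95 = 10010101 (10xxxxxx ✓), payload 010101.
Byte 3: 0xA2 = 10100010 (10xxxxxx ✓), payload 100010.
Concatenate: 0010010101100010 = 0x2562 (16 bits → U+2562).

U+2562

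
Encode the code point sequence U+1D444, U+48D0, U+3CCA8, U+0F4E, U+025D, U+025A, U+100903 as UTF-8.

U+1D444: 4-byte form → F0 9D 91 84.
U+48D0: 3-byte form → E4 A3 90.
U+3CCA8: 4-byte form → F0 BC B2 A8.
U+0F4E: 3-byte form → E0 BD 8E.
U+025D: 2-byte form → C9 9D.
U+025A: 2-byte form → C9 9A.
U+100903: 4-byte form → F4 80 A4 83.
Concatenated (22 bytes): F0 9D 91 84 E4 A3 90 F0 BC B2 A8 E0 BD 8E C9 9D C9 9A F4 80 A4 83.

F0 9D 91 84 E4 A3 90 F0 BC B2 A8 E0 BD 8E C9 9D C9 9A F4 80 A4 83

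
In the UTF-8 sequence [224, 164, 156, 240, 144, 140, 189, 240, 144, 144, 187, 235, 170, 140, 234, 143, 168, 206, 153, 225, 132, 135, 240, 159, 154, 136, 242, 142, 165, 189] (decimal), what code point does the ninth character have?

U+8E97D

Offset 0: leading byte 0xE0 = 11100000 → 3-byte char #1 = E0 A4 9C.
Offset 3: leading byte 0xF0 = 11110000 → 4-byte char #2 = F0 90 8C BD.
Offset 7: leading byte 0xF0 = 11110000 → 4-byte char #3 = F0 90 90 BB.
Offset 11: leading byte 0xEB = 11101011 → 3-byte char #4 = EB AA 8C.
Offset 14: leading byte 0xEA = 11101010 → 3-byte char #5 = EA 8F A8.
Offset 17: leading byte 0xCE = 11001110 → 2-byte char #6 = CE 99.
Offset 19: leading byte 0xE1 = 11100001 → 3-byte char #7 = E1 84 87.
Offset 22: leading byte 0xF0 = 11110000 → 4-byte char #8 = F0 9F 9A 88.
Offset 26: leading byte 0xF2 = 11110010 → 4-byte char #9 = F2 8E A5 BD.
Leading byte 0xF2 = 11110010 matches 11110xxx → 4-byte sequence.
Byte 1: 0xF2 = 11110010, payload 010 (3 bits).
Byte 2: 0x8E = 10001110 (10xxxxxx ✓), payload 001110.
Byte 3: 0xA5 = 10100101 (10xxxxxx ✓), payload 100101.
Byte 4: 0xBD = 10111101 (10xxxxxx ✓), payload 111101.
Concatenate: 010001110100101111101 = 0x8E97D (21 bits → U+8E97D).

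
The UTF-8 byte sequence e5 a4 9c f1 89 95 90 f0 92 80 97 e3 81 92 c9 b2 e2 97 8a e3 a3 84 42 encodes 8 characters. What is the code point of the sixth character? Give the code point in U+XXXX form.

Offset 0: leading byte 0xE5 = 11100101 → 3-byte char #1 = E5 A4 9C.
Offset 3: leading byte 0xF1 = 11110001 → 4-byte char #2 = F1 89 95 90.
Offset 7: leading byte 0xF0 = 11110000 → 4-byte char #3 = F0 92 80 97.
Offset 11: leading byte 0xE3 = 11100011 → 3-byte char #4 = E3 81 92.
Offset 14: leading byte 0xC9 = 11001001 → 2-byte char #5 = C9 B2.
Offset 16: leading byte 0xE2 = 11100010 → 3-byte char #6 = E2 97 8A.
Leading byte 0xE2 = 11100010 matches 1110xxxx → 3-byte sequence.
Byte 1: 0xE2 = 11100010, payload 0010 (4 bits).
Byte 2: 0x97 = 10010111 (10xxxxxx ✓), payload 010111.
Byte 3: 0x8A = 10001010 (10xxxxxx ✓), payload 001010.
Concatenate: 0010010111001010 = 0x25CA (16 bits → U+25CA).

U+25CA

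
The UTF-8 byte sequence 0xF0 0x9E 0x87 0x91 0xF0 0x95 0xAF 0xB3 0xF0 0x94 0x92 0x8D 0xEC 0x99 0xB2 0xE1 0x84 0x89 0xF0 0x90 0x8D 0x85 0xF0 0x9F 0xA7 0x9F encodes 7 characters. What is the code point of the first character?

U+1E1D1

Offset 0: leading byte 0xF0 = 11110000 → 4-byte char #1 = F0 9E 87 91.
Leading byte 0xF0 = 11110000 matches 11110xxx → 4-byte sequence.
Byte 1: 0xF0 = 11110000, payload 000 (3 bits).
Byte 2: 0x9E = 10011110 (10xxxxxx ✓), payload 011110.
Byte 3: 0x87 = 10000111 (10xxxxxx ✓), payload 000111.
Byte 4: 0x91 = 10010001 (10xxxxxx ✓), payload 010001.
Concatenate: 000011110000111010001 = 0x1E1D1 (21 bits → U+1E1D1).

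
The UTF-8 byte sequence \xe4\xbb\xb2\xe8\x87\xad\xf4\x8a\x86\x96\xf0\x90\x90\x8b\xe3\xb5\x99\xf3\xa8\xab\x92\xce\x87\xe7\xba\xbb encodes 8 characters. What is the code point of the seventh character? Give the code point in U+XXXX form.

U+0387

Offset 0: leading byte 0xE4 = 11100100 → 3-byte char #1 = E4 BB B2.
Offset 3: leading byte 0xE8 = 11101000 → 3-byte char #2 = E8 87 AD.
Offset 6: leading byte 0xF4 = 11110100 → 4-byte char #3 = F4 8A 86 96.
Offset 10: leading byte 0xF0 = 11110000 → 4-byte char #4 = F0 90 90 8B.
Offset 14: leading byte 0xE3 = 11100011 → 3-byte char #5 = E3 B5 99.
Offset 17: leading byte 0xF3 = 11110011 → 4-byte char #6 = F3 A8 AB 92.
Offset 21: leading byte 0xCE = 11001110 → 2-byte char #7 = CE 87.
Leading byte 0xCE = 11001110 matches 110xxxxx → 2-byte sequence.
Byte 1: 0xCE = 11001110, payload 01110 (5 bits).
Byte 2: 0x87 = 10000111 (10xxxxxx ✓), payload 000111.
Concatenate: 01110000111 = 0x387 (11 bits → U+0387).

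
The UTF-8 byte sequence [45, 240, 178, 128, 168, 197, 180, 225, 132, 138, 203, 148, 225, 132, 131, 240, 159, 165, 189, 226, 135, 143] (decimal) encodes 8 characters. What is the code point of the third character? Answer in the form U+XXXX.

U+0174

Offset 0: leading byte 0x2D = 00101101 → 1-byte char #1 = 2D.
Offset 1: leading byte 0xF0 = 11110000 → 4-byte char #2 = F0 B2 80 A8.
Offset 5: leading byte 0xC5 = 11000101 → 2-byte char #3 = C5 B4.
Leading byte 0xC5 = 11000101 matches 110xxxxx → 2-byte sequence.
Byte 1: 0xC5 = 11000101, payload 00101 (5 bits).
Byte 2: 0xB4 = 10110100 (10xxxxxx ✓), payload 110100.
Concatenate: 00101110100 = 0x174 (11 bits → U+0174).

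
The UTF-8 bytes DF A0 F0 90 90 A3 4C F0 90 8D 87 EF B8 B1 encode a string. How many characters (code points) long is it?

5

Byte at offset 0: 0xDF = 11011111 → 2-byte char (#1). Advance 2.
Byte at offset 2: 0xF0 = 11110000 → 4-byte char (#2). Advance 4.
Byte at offset 6: 0x4C = 01001100 → 1-byte char (#3). Advance 1.
Byte at offset 7: 0xF0 = 11110000 → 4-byte char (#4). Advance 4.
Byte at offset 11: 0xEF = 11101111 → 3-byte char (#5). Advance 3.
Reached end at offset 14 after 5 code points.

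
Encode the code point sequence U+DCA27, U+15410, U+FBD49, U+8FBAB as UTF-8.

U+DCA27: 4-byte form → F3 9C A8 A7.
U+15410: 4-byte form → F0 95 90 90.
U+FBD49: 4-byte form → F3 BB B5 89.
U+8FBAB: 4-byte form → F2 8F AE AB.
Concatenated (16 bytes): F3 9C A8 A7 F0 95 90 90 F3 BB B5 89 F2 8F AE AB.

F3 9C A8 A7 F0 95 90 90 F3 BB B5 89 F2 8F AE AB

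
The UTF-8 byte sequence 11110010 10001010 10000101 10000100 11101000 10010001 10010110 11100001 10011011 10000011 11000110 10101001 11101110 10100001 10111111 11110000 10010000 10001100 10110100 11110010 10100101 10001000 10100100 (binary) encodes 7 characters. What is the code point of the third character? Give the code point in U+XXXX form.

U+16C3

Offset 0: leading byte 0xF2 = 11110010 → 4-byte char #1 = F2 8A 85 84.
Offset 4: leading byte 0xE8 = 11101000 → 3-byte char #2 = E8 91 96.
Offset 7: leading byte 0xE1 = 11100001 → 3-byte char #3 = E1 9B 83.
Leading byte 0xE1 = 11100001 matches 1110xxxx → 3-byte sequence.
Byte 1: 0xE1 = 11100001, payload 0001 (4 bits).
Byte 2: 0x9B = 10011011 (10xxxxxx ✓), payload 011011.
Byte 3: 0x83 = 10000011 (10xxxxxx ✓), payload 000011.
Concatenate: 0001011011000011 = 0x16C3 (16 bits → U+16C3).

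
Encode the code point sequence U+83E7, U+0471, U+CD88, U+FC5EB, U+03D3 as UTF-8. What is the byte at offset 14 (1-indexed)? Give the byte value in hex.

0x93

1-indexed offset 14 is 0-indexed offset 13.
U+83E7 → 3-byte form E8 8F A7 at offsets 0–2.
U+0471 → 2-byte form D1 B1 at offsets 3–4.
U+CD88 → 3-byte form EC B6 88 at offsets 5–7.
U+FC5EB → 4-byte form F3 BC 97 AB at offsets 8–11.
U+03D3 → 2-byte form CF 93 at offsets 12–13.
Offset 13 falls in char 5's range; it's byte 2 of CF 93 = 0x93.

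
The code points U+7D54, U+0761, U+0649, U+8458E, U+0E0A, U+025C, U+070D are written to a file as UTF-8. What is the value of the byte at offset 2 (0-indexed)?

U+7D54 → 3-byte form E7 B5 94 at offsets 0–2.
Offset 2 falls in char 1's range; it's byte 3 of E7 B5 94 = 0x94.

0x94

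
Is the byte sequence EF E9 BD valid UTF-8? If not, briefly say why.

invalid (non-continuation byte where continuation expected)

Leading byte 0xEF = 11101111 → 3-byte form.
Byte 2 is 0xE9 = 11101001, which is not 10xxxxxx — expected a continuation byte.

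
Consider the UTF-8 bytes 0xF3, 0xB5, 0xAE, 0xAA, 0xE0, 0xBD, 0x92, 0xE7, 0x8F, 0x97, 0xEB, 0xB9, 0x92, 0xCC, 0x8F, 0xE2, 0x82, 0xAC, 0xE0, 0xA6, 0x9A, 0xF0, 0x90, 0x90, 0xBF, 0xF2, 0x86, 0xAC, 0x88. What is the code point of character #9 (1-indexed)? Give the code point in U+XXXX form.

Offset 0: leading byte 0xF3 = 11110011 → 4-byte char #1 = F3 B5 AE AA.
Offset 4: leading byte 0xE0 = 11100000 → 3-byte char #2 = E0 BD 92.
Offset 7: leading byte 0xE7 = 11100111 → 3-byte char #3 = E7 8F 97.
Offset 10: leading byte 0xEB = 11101011 → 3-byte char #4 = EB B9 92.
Offset 13: leading byte 0xCC = 11001100 → 2-byte char #5 = CC 8F.
Offset 15: leading byte 0xE2 = 11100010 → 3-byte char #6 = E2 82 AC.
Offset 18: leading byte 0xE0 = 11100000 → 3-byte char #7 = E0 A6 9A.
Offset 21: leading byte 0xF0 = 11110000 → 4-byte char #8 = F0 90 90 BF.
Offset 25: leading byte 0xF2 = 11110010 → 4-byte char #9 = F2 86 AC 88.
Leading byte 0xF2 = 11110010 matches 11110xxx → 4-byte sequence.
Byte 1: 0xF2 = 11110010, payload 010 (3 bits).
Byte 2: 0x86 = 10000110 (10xxxxxx ✓), payload 000110.
Byte 3: 0xAC = 10101100 (10xxxxxx ✓), payload 101100.
Byte 4: 0x88 = 10001000 (10xxxxxx ✓), payload 001000.
Concatenate: 010000110101100001000 = 0x86B08 (21 bits → U+86B08).

U+86B08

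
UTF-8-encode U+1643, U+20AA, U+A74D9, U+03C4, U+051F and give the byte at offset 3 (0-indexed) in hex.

0xE2

U+1643 → 3-byte form E1 99 83 at offsets 0–2.
U+20AA → 3-byte form E2 82 AA at offsets 3–5.
Offset 3 falls in char 2's range; it's byte 1 of E2 82 AA = 0xE2.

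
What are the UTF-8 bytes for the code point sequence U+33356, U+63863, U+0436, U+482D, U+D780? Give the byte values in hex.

U+33356: 4-byte form → F0 B3 8D 96.
U+63863: 4-byte form → F1 A3 A1 A3.
U+0436: 2-byte form → D0 B6.
U+482D: 3-byte form → E4 A0 AD.
U+D780: 3-byte form → ED 9E 80.
Concatenated (16 bytes): F0 B3 8D 96 F1 A3 A1 A3 D0 B6 E4 A0 AD ED 9E 80.

F0 B3 8D 96 F1 A3 A1 A3 D0 B6 E4 A0 AD ED 9E 80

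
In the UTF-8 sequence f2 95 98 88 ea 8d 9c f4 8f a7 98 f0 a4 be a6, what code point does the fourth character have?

U+24FA6

Offset 0: leading byte 0xF2 = 11110010 → 4-byte char #1 = F2 95 98 88.
Offset 4: leading byte 0xEA = 11101010 → 3-byte char #2 = EA 8D 9C.
Offset 7: leading byte 0xF4 = 11110100 → 4-byte char #3 = F4 8F A7 98.
Offset 11: leading byte 0xF0 = 11110000 → 4-byte char #4 = F0 A4 BE A6.
Leading byte 0xF0 = 11110000 matches 11110xxx → 4-byte sequence.
Byte 1: 0xF0 = 11110000, payload 000 (3 bits).
Byte 2: 0xA4 = 10100100 (10xxxxxx ✓), payload 100100.
Byte 3: 0xBE = 10111110 (10xxxxxx ✓), payload 111110.
Byte 4: 0xA6 = 10100110 (10xxxxxx ✓), payload 100110.
Concatenate: 000100100111110100110 = 0x24FA6 (21 bits → U+24FA6).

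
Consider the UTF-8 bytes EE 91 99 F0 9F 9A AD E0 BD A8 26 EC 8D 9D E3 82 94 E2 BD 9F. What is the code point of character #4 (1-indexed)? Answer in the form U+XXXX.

U+0026

Offset 0: leading byte 0xEE = 11101110 → 3-byte char #1 = EE 91 99.
Offset 3: leading byte 0xF0 = 11110000 → 4-byte char #2 = F0 9F 9A AD.
Offset 7: leading byte 0xE0 = 11100000 → 3-byte char #3 = E0 BD A8.
Offset 10: leading byte 0x26 = 00100110 → 1-byte char #4 = 26.
Leading byte 0x26 = 00100110 matches 0xxxxxxx → 1-byte sequence.
Byte 1: 0x26 = 00100110, payload 0100110 (7 bits).
Concatenate: 0100110 = 0x26 (7 bits → U+0026).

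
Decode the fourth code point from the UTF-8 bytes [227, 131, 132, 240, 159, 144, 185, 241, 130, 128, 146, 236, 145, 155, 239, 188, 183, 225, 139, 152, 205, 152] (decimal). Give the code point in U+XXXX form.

U+C45B

Offset 0: leading byte 0xE3 = 11100011 → 3-byte char #1 = E3 83 84.
Offset 3: leading byte 0xF0 = 11110000 → 4-byte char #2 = F0 9F 90 B9.
Offset 7: leading byte 0xF1 = 11110001 → 4-byte char #3 = F1 82 80 92.
Offset 11: leading byte 0xEC = 11101100 → 3-byte char #4 = EC 91 9B.
Leading byte 0xEC = 11101100 matches 1110xxxx → 3-byte sequence.
Byte 1: 0xEC = 11101100, payload 1100 (4 bits).
Byte 2: 0x91 = 10010001 (10xxxxxx ✓), payload 010001.
Byte 3: 0x9B = 10011011 (10xxxxxx ✓), payload 011011.
Concatenate: 1100010001011011 = 0xC45B (16 bits → U+C45B).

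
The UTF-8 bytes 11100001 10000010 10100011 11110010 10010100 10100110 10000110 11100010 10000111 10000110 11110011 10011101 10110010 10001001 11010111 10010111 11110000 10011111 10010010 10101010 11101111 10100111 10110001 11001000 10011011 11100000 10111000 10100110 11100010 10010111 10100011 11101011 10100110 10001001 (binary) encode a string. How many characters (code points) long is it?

11

Byte at offset 0: 0xE1 = 11100001 → 3-byte char (#1). Advance 3.
Byte at offset 3: 0xF2 = 11110010 → 4-byte char (#2). Advance 4.
Byte at offset 7: 0xE2 = 11100010 → 3-byte char (#3). Advance 3.
Byte at offset 10: 0xF3 = 11110011 → 4-byte char (#4). Advance 4.
Byte at offset 14: 0xD7 = 11010111 → 2-byte char (#5). Advance 2.
Byte at offset 16: 0xF0 = 11110000 → 4-byte char (#6). Advance 4.
Byte at offset 20: 0xEF = 11101111 → 3-byte char (#7). Advance 3.
Byte at offset 23: 0xC8 = 11001000 → 2-byte char (#8). Advance 2.
Byte at offset 25: 0xE0 = 11100000 → 3-byte char (#9). Advance 3.
Byte at offset 28: 0xE2 = 11100010 → 3-byte char (#10). Advance 3.
Byte at offset 31: 0xEB = 11101011 → 3-byte char (#11). Advance 3.
Reached end at offset 34 after 11 code points.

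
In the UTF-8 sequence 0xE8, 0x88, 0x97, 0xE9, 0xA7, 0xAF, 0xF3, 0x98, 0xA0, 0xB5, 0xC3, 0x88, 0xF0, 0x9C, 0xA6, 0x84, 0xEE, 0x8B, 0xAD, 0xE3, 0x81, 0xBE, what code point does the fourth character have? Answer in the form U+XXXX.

Offset 0: leading byte 0xE8 = 11101000 → 3-byte char #1 = E8 88 97.
Offset 3: leading byte 0xE9 = 11101001 → 3-byte char #2 = E9 A7 AF.
Offset 6: leading byte 0xF3 = 11110011 → 4-byte char #3 = F3 98 A0 B5.
Offset 10: leading byte 0xC3 = 11000011 → 2-byte char #4 = C3 88.
Leading byte 0xC3 = 11000011 matches 110xxxxx → 2-byte sequence.
Byte 1: 0xC3 = 11000011, payload 00011 (5 bits).
Byte 2: 0x88 = 10001000 (10xxxxxx ✓), payload 001000.
Concatenate: 00011001000 = 0xC8 (11 bits → U+00C8).

U+00C8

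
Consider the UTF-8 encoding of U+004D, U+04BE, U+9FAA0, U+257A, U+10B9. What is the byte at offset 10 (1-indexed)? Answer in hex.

0xBA

1-indexed offset 10 is 0-indexed offset 9.
U+004D → 1-byte form 4D at offsets 0–0.
U+04BE → 2-byte form D2 BE at offsets 1–2.
U+9FAA0 → 4-byte form F2 9F AA A0 at offsets 3–6.
U+257A → 3-byte form E2 95 BA at offsets 7–9.
Offset 9 falls in char 4's range; it's byte 3 of E2 95 BA = 0xBA.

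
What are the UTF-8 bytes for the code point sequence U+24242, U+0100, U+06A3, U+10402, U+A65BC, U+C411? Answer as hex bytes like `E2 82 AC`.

F0 A4 89 82 C4 80 DA A3 F0 90 90 82 F2 A6 96 BC EC 90 91

U+24242: 4-byte form → F0 A4 89 82.
U+0100: 2-byte form → C4 80.
U+06A3: 2-byte form → DA A3.
U+10402: 4-byte form → F0 90 90 82.
U+A65BC: 4-byte form → F2 A6 96 BC.
U+C411: 3-byte form → EC 90 91.
Concatenated (19 bytes): F0 A4 89 82 C4 80 DA A3 F0 90 90 82 F2 A6 96 BC EC 90 91.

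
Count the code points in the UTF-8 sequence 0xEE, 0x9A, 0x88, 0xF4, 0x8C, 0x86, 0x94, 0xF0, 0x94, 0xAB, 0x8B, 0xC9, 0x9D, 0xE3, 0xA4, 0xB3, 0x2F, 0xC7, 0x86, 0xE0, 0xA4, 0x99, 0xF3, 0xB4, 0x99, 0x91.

9

Byte at offset 0: 0xEE = 11101110 → 3-byte char (#1). Advance 3.
Byte at offset 3: 0xF4 = 11110100 → 4-byte char (#2). Advance 4.
Byte at offset 7: 0xF0 = 11110000 → 4-byte char (#3). Advance 4.
Byte at offset 11: 0xC9 = 11001001 → 2-byte char (#4). Advance 2.
Byte at offset 13: 0xE3 = 11100011 → 3-byte char (#5). Advance 3.
Byte at offset 16: 0x2F = 00101111 → 1-byte char (#6). Advance 1.
Byte at offset 17: 0xC7 = 11000111 → 2-byte char (#7). Advance 2.
Byte at offset 19: 0xE0 = 11100000 → 3-byte char (#8). Advance 3.
Byte at offset 22: 0xF3 = 11110011 → 4-byte char (#9). Advance 4.
Reached end at offset 26 after 9 code points.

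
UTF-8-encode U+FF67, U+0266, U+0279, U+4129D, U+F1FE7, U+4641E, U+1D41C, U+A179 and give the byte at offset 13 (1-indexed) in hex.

1-indexed offset 13 is 0-indexed offset 12.
U+FF67 → 3-byte form EF BD A7 at offsets 0–2.
U+0266 → 2-byte form C9 A6 at offsets 3–4.
U+0279 → 2-byte form C9 B9 at offsets 5–6.
U+4129D → 4-byte form F1 81 8A 9D at offsets 7–10.
U+F1FE7 → 4-byte form F3 B1 BF A7 at offsets 11–14.
Offset 12 falls in char 5's range; it's byte 2 of F3 B1 BF A7 = 0xB1.

0xB1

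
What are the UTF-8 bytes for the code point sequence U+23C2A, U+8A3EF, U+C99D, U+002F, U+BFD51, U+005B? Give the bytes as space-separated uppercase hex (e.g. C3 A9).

U+23C2A: 4-byte form → F0 A3 B0 AA.
U+8A3EF: 4-byte form → F2 8A 8F AF.
U+C99D: 3-byte form → EC A6 9D.
U+002F: 1-byte form → 2F.
U+BFD51: 4-byte form → F2 BF B5 91.
U+005B: 1-byte form → 5B.
Concatenated (17 bytes): F0 A3 B0 AA F2 8A 8F AF EC A6 9D 2F F2 BF B5 91 5B.

F0 A3 B0 AA F2 8A 8F AF EC A6 9D 2F F2 BF B5 91 5B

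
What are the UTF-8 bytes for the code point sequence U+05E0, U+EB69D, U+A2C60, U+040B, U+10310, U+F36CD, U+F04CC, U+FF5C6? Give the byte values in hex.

U+05E0: 2-byte form → D7 A0.
U+EB69D: 4-byte form → F3 AB 9A 9D.
U+A2C60: 4-byte form → F2 A2 B1 A0.
U+040B: 2-byte form → D0 8B.
U+10310: 4-byte form → F0 90 8C 90.
U+F36CD: 4-byte form → F3 B3 9B 8D.
U+F04CC: 4-byte form → F3 B0 93 8C.
U+FF5C6: 4-byte form → F3 BF 97 86.
Concatenated (28 bytes): D7 A0 F3 AB 9A 9D F2 A2 B1 A0 D0 8B F0 90 8C 90 F3 B3 9B 8D F3 B0 93 8C F3 BF 97 86.

D7 A0 F3 AB 9A 9D F2 A2 B1 A0 D0 8B F0 90 8C 90 F3 B3 9B 8D F3 B0 93 8C F3 BF 97 86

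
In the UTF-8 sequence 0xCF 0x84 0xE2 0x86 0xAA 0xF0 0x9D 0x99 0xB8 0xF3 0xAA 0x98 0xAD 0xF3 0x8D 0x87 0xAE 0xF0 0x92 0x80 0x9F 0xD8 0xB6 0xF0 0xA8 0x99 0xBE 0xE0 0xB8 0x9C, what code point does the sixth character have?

U+1201F

Offset 0: leading byte 0xCF = 11001111 → 2-byte char #1 = CF 84.
Offset 2: leading byte 0xE2 = 11100010 → 3-byte char #2 = E2 86 AA.
Offset 5: leading byte 0xF0 = 11110000 → 4-byte char #3 = F0 9D 99 B8.
Offset 9: leading byte 0xF3 = 11110011 → 4-byte char #4 = F3 AA 98 AD.
Offset 13: leading byte 0xF3 = 11110011 → 4-byte char #5 = F3 8D 87 AE.
Offset 17: leading byte 0xF0 = 11110000 → 4-byte char #6 = F0 92 80 9F.
Leading byte 0xF0 = 11110000 matches 11110xxx → 4-byte sequence.
Byte 1: 0xF0 = 11110000, payload 000 (3 bits).
Byte 2: 0x92 = 10010010 (10xxxxxx ✓), payload 010010.
Byte 3: 0x80 = 10000000 (10xxxxxx ✓), payload 000000.
Byte 4: 0x9F = 10011111 (10xxxxxx ✓), payload 011111.
Concatenate: 000010010000000011111 = 0x1201F (21 bits → U+1201F).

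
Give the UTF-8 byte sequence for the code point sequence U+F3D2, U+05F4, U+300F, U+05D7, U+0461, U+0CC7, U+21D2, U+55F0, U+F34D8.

U+F3D2: 3-byte form → EF 8F 92.
U+05F4: 2-byte form → D7 B4.
U+300F: 3-byte form → E3 80 8F.
U+05D7: 2-byte form → D7 97.
U+0461: 2-byte form → D1 A1.
U+0CC7: 3-byte form → E0 B3 87.
U+21D2: 3-byte form → E2 87 92.
U+55F0: 3-byte form → E5 97 B0.
U+F34D8: 4-byte form → F3 B3 93 98.
Concatenated (25 bytes): EF 8F 92 D7 B4 E3 80 8F D7 97 D1 A1 E0 B3 87 E2 87 92 E5 97 B0 F3 B3 93 98.

EF 8F 92 D7 B4 E3 80 8F D7 97 D1 A1 E0 B3 87 E2 87 92 E5 97 B0 F3 B3 93 98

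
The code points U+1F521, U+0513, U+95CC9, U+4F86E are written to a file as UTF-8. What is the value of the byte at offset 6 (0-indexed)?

0xF2

U+1F521 → 4-byte form F0 9F 94 A1 at offsets 0–3.
U+0513 → 2-byte form D4 93 at offsets 4–5.
U+95CC9 → 4-byte form F2 95 B3 89 at offsets 6–9.
Offset 6 falls in char 3's range; it's byte 1 of F2 95 B3 89 = 0xF2.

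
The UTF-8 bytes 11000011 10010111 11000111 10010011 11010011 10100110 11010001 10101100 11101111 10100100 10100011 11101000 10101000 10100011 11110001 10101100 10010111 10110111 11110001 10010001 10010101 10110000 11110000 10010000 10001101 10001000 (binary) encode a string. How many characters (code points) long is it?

9

Byte at offset 0: 0xC3 = 11000011 → 2-byte char (#1). Advance 2.
Byte at offset 2: 0xC7 = 11000111 → 2-byte char (#2). Advance 2.
Byte at offset 4: 0xD3 = 11010011 → 2-byte char (#3). Advance 2.
Byte at offset 6: 0xD1 = 11010001 → 2-byte char (#4). Advance 2.
Byte at offset 8: 0xEF = 11101111 → 3-byte char (#5). Advance 3.
Byte at offset 11: 0xE8 = 11101000 → 3-byte char (#6). Advance 3.
Byte at offset 14: 0xF1 = 11110001 → 4-byte char (#7). Advance 4.
Byte at offset 18: 0xF1 = 11110001 → 4-byte char (#8). Advance 4.
Byte at offset 22: 0xF0 = 11110000 → 4-byte char (#9). Advance 4.
Reached end at offset 26 after 9 code points.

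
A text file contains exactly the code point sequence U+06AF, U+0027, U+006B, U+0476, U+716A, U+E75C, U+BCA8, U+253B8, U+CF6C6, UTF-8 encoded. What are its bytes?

U+06AF: 2-byte form → DA AF.
U+0027: 1-byte form → 27.
U+006B: 1-byte form → 6B.
U+0476: 2-byte form → D1 B6.
U+716A: 3-byte form → E7 85 AA.
U+E75C: 3-byte form → EE 9D 9C.
U+BCA8: 3-byte form → EB B2 A8.
U+253B8: 4-byte form → F0 A5 8E B8.
U+CF6C6: 4-byte form → F3 8F 9B 86.
Concatenated (23 bytes): DA AF 27 6B D1 B6 E7 85 AA EE 9D 9C EB B2 A8 F0 A5 8E B8 F3 8F 9B 86.

DA AF 27 6B D1 B6 E7 85 AA EE 9D 9C EB B2 A8 F0 A5 8E B8 F3 8F 9B 86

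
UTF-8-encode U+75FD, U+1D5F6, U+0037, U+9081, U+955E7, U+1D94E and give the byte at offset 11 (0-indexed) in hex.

0xF2

U+75FD → 3-byte form E7 97 BD at offsets 0–2.
U+1D5F6 → 4-byte form F0 9D 97 B6 at offsets 3–6.
U+0037 → 1-byte form 37 at offsets 7–7.
U+9081 → 3-byte form E9 82 81 at offsets 8–10.
U+955E7 → 4-byte form F2 95 97 A7 at offsets 11–14.
Offset 11 falls in char 5's range; it's byte 1 of F2 95 97 A7 = 0xF2.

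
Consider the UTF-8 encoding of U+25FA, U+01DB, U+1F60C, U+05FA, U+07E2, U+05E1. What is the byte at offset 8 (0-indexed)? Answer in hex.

U+25FA → 3-byte form E2 97 BA at offsets 0–2.
U+01DB → 2-byte form C7 9B at offsets 3–4.
U+1F60C → 4-byte form F0 9F 98 8C at offsets 5–8.
Offset 8 falls in char 3's range; it's byte 4 of F0 9F 98 8C = 0x8C.

0x8C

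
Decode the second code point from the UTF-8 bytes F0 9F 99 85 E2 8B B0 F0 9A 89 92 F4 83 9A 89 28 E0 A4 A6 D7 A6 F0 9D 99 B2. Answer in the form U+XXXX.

Offset 0: leading byte 0xF0 = 11110000 → 4-byte char #1 = F0 9F 99 85.
Offset 4: leading byte 0xE2 = 11100010 → 3-byte char #2 = E2 8B B0.
Leading byte 0xE2 = 11100010 matches 1110xxxx → 3-byte sequence.
Byte 1: 0xE2 = 11100010, payload 0010 (4 bits).
Byte 2: 0x8B = 10001011 (10xxxxxx ✓), payload 001011.
Byte 3: 0xB0 = 10110000 (10xxxxxx ✓), payload 110000.
Concatenate: 0010001011110000 = 0x22F0 (16 bits → U+22F0).

U+22F0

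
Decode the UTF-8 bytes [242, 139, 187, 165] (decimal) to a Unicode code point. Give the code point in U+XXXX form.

Leading byte 0xF2 = 11110010 matches 11110xxx → 4-byte sequence.
Byte 1: 0xF2 = 11110010, payload 010 (3 bits).
Byte 2: 0x8B = 10001011 (10xxxxxx ✓), payload 001011.
Byte 3: 0xBB = 10111011 (10xxxxxx ✓), payload 111011.
Byte 4: 0xA5 = 10100101 (10xxxxxx ✓), payload 100101.
Concatenate: 010001011111011100101 = 0x8BEE5 (21 bits → U+8BEE5).

U+8BEE5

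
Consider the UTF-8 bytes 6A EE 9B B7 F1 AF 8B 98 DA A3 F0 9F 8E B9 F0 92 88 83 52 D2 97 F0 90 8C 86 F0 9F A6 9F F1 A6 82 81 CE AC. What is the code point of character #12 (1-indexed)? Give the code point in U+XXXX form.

U+03AC

Offset 0: leading byte 0x6A = 01101010 → 1-byte char #1 = 6A.
Offset 1: leading byte 0xEE = 11101110 → 3-byte char #2 = EE 9B B7.
Offset 4: leading byte 0xF1 = 11110001 → 4-byte char #3 = F1 AF 8B 98.
Offset 8: leading byte 0xDA = 11011010 → 2-byte char #4 = DA A3.
Offset 10: leading byte 0xF0 = 11110000 → 4-byte char #5 = F0 9F 8E B9.
Offset 14: leading byte 0xF0 = 11110000 → 4-byte char #6 = F0 92 88 83.
Offset 18: leading byte 0x52 = 01010010 → 1-byte char #7 = 52.
Offset 19: leading byte 0xD2 = 11010010 → 2-byte char #8 = D2 97.
Offset 21: leading byte 0xF0 = 11110000 → 4-byte char #9 = F0 90 8C 86.
Offset 25: leading byte 0xF0 = 11110000 → 4-byte char #10 = F0 9F A6 9F.
Offset 29: leading byte 0xF1 = 11110001 → 4-byte char #11 = F1 A6 82 81.
Offset 33: leading byte 0xCE = 11001110 → 2-byte char #12 = CE AC.
Leading byte 0xCE = 11001110 matches 110xxxxx → 2-byte sequence.
Byte 1: 0xCE = 11001110, payload 01110 (5 bits).
Byte 2: 0xAC = 10101100 (10xxxxxx ✓), payload 101100.
Concatenate: 01110101100 = 0x3AC (11 bits → U+03AC).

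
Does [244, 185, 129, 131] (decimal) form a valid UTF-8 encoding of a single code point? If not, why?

Leading byte 0xF4 = 11110100 → 4-byte form.
Payload = 0x139043, which exceeds U+10FFFF, the maximum Unicode code point. (Leading bytes F5–FF, or F4 followed by ≥ 0x90, are invalid.)

invalid (encodes a value above U+10FFFF)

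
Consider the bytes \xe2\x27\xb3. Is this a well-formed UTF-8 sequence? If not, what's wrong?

Leading byte 0xE2 = 11100010 → 3-byte form.
Byte 2 is 0x27 = 00100111, which is not 10xxxxxx — expected a continuation byte.

invalid (non-continuation byte where continuation expected)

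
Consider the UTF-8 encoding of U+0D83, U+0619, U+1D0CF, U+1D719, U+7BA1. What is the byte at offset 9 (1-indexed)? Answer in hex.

0x8F

1-indexed offset 9 is 0-indexed offset 8.
U+0D83 → 3-byte form E0 B6 83 at offsets 0–2.
U+0619 → 2-byte form D8 99 at offsets 3–4.
U+1D0CF → 4-byte form F0 9D 83 8F at offsets 5–8.
Offset 8 falls in char 3's range; it's byte 4 of F0 9D 83 8F = 0x8F.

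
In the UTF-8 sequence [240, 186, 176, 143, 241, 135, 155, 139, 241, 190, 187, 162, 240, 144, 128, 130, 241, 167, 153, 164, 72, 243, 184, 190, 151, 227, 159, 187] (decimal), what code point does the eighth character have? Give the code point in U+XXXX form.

Offset 0: leading byte 0xF0 = 11110000 → 4-byte char #1 = F0 BA B0 8F.
Offset 4: leading byte 0xF1 = 11110001 → 4-byte char #2 = F1 87 9B 8B.
Offset 8: leading byte 0xF1 = 11110001 → 4-byte char #3 = F1 BE BB A2.
Offset 12: leading byte 0xF0 = 11110000 → 4-byte char #4 = F0 90 80 82.
Offset 16: leading byte 0xF1 = 11110001 → 4-byte char #5 = F1 A7 99 A4.
Offset 20: leading byte 0x48 = 01001000 → 1-byte char #6 = 48.
Offset 21: leading byte 0xF3 = 11110011 → 4-byte char #7 = F3 B8 BE 97.
Offset 25: leading byte 0xE3 = 11100011 → 3-byte char #8 = E3 9F BB.
Leading byte 0xE3 = 11100011 matches 1110xxxx → 3-byte sequence.
Byte 1: 0xE3 = 11100011, payload 0011 (4 bits).
Byte 2: 0x9F = 10011111 (10xxxxxx ✓), payload 011111.
Byte 3: 0xBB = 10111011 (10xxxxxx ✓), payload 111011.
Concatenate: 0011011111111011 = 0x37FB (16 bits → U+37FB).

U+37FB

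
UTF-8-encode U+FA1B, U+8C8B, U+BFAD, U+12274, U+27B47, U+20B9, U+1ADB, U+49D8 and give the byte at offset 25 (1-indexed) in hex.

1-indexed offset 25 is 0-indexed offset 24.
U+FA1B → 3-byte form EF A8 9B at offsets 0–2.
U+8C8B → 3-byte form E8 B2 8B at offsets 3–5.
U+BFAD → 3-byte form EB BE AD at offsets 6–8.
U+12274 → 4-byte form F0 92 89 B4 at offsets 9–12.
U+27B47 → 4-byte form F0 A7 AD 87 at offsets 13–16.
U+20B9 → 3-byte form E2 82 B9 at offsets 17–19.
U+1ADB → 3-byte form E1 AB 9B at offsets 20–22.
U+49D8 → 3-byte form E4 A7 98 at offsets 23–25.
Offset 24 falls in char 8's range; it's byte 2 of E4 A7 98 = 0xA7.

0xA7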